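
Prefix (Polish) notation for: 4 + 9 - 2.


left-to-right (same/higher precedence on left): tree is (- (+ 4 9) 2)
Prefix: - + 4 9 2


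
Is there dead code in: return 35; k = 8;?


statement follows a return and is unreachable
Dead: 'k = 8'


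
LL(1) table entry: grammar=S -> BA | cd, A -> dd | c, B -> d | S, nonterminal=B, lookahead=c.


For [B, c]: 'c' ∈ FIRST(S)
Entry: B -> S


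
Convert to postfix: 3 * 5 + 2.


Left to right (same or higher precedence on left)
Postfix: 3 5 * 2 +


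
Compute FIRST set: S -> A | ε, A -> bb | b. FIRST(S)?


Per alternative of S: FIRST(A) = {b}; FIRST(ε) = {ε}
FIRST(S) = {b, ε}


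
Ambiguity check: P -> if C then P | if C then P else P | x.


dangling else: 'if C then if C then x else x' parses two ways
Ambiguous


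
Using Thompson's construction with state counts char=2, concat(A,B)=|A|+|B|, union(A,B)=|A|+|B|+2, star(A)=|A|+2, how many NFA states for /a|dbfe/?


Syntax tree has 5 char leaf(s), 1 union(s), 0 star(s)
chars contribute 5×2 = 10; each union adds +2; each star adds +2
Total: 10 + 2 + 0 = 12 states


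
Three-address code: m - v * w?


Break into single-operator statements:
t1 = v * w
t2 = m - t1


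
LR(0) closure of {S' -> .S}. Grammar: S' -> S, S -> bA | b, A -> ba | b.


Start: S' -> .S
For each item with dot before a nonterminal B, add B -> .γ for every B-production
Closure: [S' -> .S, S -> .bA, S -> .b]


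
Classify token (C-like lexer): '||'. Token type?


Pattern: operator symbol
Type: OPERATOR


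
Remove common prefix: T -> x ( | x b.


Common prefix: 'x'
Factored: T -> x T', T' -> ( | b


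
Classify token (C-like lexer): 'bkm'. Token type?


Pattern: letter/underscore followed by alphanumerics, not a keyword
Type: IDENTIFIER


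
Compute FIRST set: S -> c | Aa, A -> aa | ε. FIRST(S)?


Per alternative of S: FIRST(c) = {c}; FIRST(Aa) = {a}
FIRST(S) = {a, c}


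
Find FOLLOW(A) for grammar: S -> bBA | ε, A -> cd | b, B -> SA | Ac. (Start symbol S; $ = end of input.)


$ ∈ FOLLOW(S). For each A -> αBβ: add FIRST(β)\{ε} to FOLLOW(B); if β nullable, add FOLLOW(A).
FOLLOW(A) = {$, b, c}


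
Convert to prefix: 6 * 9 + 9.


left-to-right (same/higher precedence on left): tree is (+ (* 6 9) 9)
Prefix: + * 6 9 9


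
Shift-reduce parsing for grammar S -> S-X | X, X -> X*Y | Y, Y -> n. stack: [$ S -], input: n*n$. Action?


no handle ('S-' is not any RHS); shift 'n'
Action: shift


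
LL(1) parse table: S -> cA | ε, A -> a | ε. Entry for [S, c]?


For [S, c]: 'c' ∈ FIRST(cA)
Entry: S -> cA


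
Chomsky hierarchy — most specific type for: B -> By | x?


Left-linear: every RHS is a terminal or one nonterminal followed by a terminal
Classification: Type 3 (Regular)


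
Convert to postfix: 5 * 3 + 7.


Left to right (same or higher precedence on left)
Postfix: 5 3 * 7 +


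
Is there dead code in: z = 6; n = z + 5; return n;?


z is read by n's definition; n is returned
No dead code


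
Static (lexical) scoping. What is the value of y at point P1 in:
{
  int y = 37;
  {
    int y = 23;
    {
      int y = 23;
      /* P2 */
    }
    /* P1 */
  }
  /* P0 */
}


y declared in the same block as P1
y = 23


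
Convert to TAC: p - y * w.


Break into single-operator statements:
t1 = y * w
t2 = p - t1


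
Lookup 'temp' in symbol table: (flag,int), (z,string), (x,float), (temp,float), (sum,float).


Lookup 'temp' → type float


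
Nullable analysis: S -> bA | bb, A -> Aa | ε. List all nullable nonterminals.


A nonterminal is nullable iff some alternative derives ε (directly, or every symbol in it is nullable)
Nullable: {A}


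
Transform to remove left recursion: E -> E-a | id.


Left-recursive alternatives: E-a; non-recursive: id
Introduce E': E -> idE', E' -> -aE' | ε


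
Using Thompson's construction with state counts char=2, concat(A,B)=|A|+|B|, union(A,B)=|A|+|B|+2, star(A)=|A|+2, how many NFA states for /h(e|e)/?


Syntax tree has 3 char leaf(s), 1 union(s), 0 star(s)
chars contribute 3×2 = 6; each union adds +2; each star adds +2
Total: 6 + 2 + 0 = 8 states


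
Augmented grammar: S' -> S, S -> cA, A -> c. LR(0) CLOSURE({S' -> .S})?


Start: S' -> .S
For each item with dot before a nonterminal B, add B -> .γ for every B-production
Closure: [S' -> .S, S -> .cA]


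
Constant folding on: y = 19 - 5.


19 - 5 = 14 at compile time
Optimized: y = 14


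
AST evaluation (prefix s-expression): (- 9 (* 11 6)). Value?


Evaluate inner: (* 11 6) = 66
Evaluate root: (- 9 66) = -57
Result: -57


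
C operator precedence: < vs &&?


'<' is relational (level 7); '&&' is logical AND (level 2)
Higher level binds tighter
'<' has higher precedence than '&&'


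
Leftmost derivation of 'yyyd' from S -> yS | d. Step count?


Derivation: S => yS => yyS => yyyS => yyyd
Steps: 4


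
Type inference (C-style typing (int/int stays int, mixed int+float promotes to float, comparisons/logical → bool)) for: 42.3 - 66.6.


Operand types: float - float
Rule: mixed int/float promotes to float; int/int stays int
Result type: float


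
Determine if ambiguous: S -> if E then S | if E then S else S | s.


dangling else: 'if E then if E then s else s' parses two ways
Ambiguous


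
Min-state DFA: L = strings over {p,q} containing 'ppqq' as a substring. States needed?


KMP-style automaton: 4 progress states + 1 absorbing accept = 5
Minimal DFA: 5 states


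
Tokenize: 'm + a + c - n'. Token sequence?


Scan left to right, longest-match per lexeme
Tokens: ID(m), OP(+), ID(a), OP(+), ID(c), OP(-), ID(n)


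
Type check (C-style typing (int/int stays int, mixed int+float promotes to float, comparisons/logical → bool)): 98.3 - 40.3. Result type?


Operand types: float - float
Rule: mixed int/float promotes to float; int/int stays int
Result type: float


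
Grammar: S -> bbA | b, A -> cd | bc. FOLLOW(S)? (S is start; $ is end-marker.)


$ ∈ FOLLOW(S). For each A -> αBβ: add FIRST(β)\{ε} to FOLLOW(B); if β nullable, add FOLLOW(A).
FOLLOW(S) = {$}


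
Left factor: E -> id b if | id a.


Common prefix: 'id'
Factored: E -> id E', E' -> b if | a


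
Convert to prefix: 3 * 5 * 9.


left-to-right (same/higher precedence on left): tree is (* (* 3 5) 9)
Prefix: * * 3 5 9


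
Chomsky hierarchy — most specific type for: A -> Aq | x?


Left-linear: every RHS is a terminal or one nonterminal followed by a terminal
Classification: Type 3 (Regular)


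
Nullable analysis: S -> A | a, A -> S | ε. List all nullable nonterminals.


A nonterminal is nullable iff some alternative derives ε (directly, or every symbol in it is nullable)
Nullable: {A, S}


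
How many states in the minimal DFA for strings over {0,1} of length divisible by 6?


Track length mod 6: states 0..5, accept at 0
Minimal DFA: 6 states


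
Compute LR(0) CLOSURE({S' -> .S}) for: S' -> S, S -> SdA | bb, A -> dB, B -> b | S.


Start: S' -> .S
For each item with dot before a nonterminal B, add B -> .γ for every B-production
Closure: [S' -> .S, S -> .SdA, S -> .bb]


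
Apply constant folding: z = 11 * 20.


11 * 20 = 220 at compile time
Optimized: z = 220


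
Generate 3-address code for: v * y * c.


Break into single-operator statements:
t1 = v * y
t2 = t1 * c


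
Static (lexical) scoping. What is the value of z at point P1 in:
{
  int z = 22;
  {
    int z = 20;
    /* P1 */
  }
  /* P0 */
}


z declared in the same block as P1
z = 20


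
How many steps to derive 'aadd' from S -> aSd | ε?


Derivation: S => aSd => aaSdd => aadd
Steps: 3


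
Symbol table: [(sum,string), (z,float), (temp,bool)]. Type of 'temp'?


Lookup 'temp' → type bool


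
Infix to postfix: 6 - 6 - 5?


Left to right (same or higher precedence on left)
Postfix: 6 6 - 5 -


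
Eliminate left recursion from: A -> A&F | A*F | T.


Left-recursive alternatives: A&F, A*F; non-recursive: T
Introduce A': A -> TA', A' -> &FA' | *FA' | ε


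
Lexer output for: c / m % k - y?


Scan left to right, longest-match per lexeme
Tokens: ID(c), OP(/), ID(m), OP(%), ID(k), OP(-), ID(y)


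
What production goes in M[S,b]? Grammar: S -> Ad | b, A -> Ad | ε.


For [S, b]: 'b' ∈ FIRST(b)
Entry: S -> b


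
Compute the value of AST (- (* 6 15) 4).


Evaluate inner: (* 6 15) = 90
Evaluate root: (- 90 4) = 86
Result: 86


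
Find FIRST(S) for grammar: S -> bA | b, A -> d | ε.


Per alternative of S: FIRST(bA) = {b}; FIRST(b) = {b}
FIRST(S) = {b}


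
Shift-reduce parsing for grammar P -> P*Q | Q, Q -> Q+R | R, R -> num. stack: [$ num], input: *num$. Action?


'num' on top is the handle for R -> num
Action: reduce (R -> num)


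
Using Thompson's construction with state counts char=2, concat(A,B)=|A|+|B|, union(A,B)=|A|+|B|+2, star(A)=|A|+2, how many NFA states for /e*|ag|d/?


Syntax tree has 4 char leaf(s), 2 union(s), 1 star(s)
chars contribute 4×2 = 8; each union adds +2; each star adds +2
Total: 8 + 4 + 2 = 14 states


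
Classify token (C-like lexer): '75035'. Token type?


Pattern: digits only
Type: INTEGER_LITERAL


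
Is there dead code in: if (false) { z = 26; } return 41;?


condition is constant false, so the whole block is unreachable
Dead: 'if (false) { z = 26; }'


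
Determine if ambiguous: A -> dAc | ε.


balanced d^n…c^n: each string has a unique parse
Unambiguous


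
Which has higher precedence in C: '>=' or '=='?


'>=' is relational (level 7); '==' is equality (level 6)
Higher level binds tighter
'>=' has higher precedence than '=='


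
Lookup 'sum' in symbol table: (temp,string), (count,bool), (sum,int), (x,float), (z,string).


Lookup 'sum' → type int


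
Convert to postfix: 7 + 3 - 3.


Left to right (same or higher precedence on left)
Postfix: 7 3 + 3 -


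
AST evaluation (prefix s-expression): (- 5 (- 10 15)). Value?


Evaluate inner: (- 10 15) = -5
Evaluate root: (- 5 -5) = 10
Result: 10


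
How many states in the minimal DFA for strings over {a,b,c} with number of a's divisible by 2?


Track (count of a) mod 2: states 0..1, accept at 0
Minimal DFA: 2 states


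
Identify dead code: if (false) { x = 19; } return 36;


condition is constant false, so the whole block is unreachable
Dead: 'if (false) { x = 19; }'


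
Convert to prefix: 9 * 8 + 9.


left-to-right (same/higher precedence on left): tree is (+ (* 9 8) 9)
Prefix: + * 9 8 9


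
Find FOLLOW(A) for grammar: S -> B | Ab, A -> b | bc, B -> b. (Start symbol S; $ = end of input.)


$ ∈ FOLLOW(S). For each A -> αBβ: add FIRST(β)\{ε} to FOLLOW(B); if β nullable, add FOLLOW(A).
FOLLOW(A) = {b}


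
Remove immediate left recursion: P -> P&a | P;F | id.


Left-recursive alternatives: P&a, P;F; non-recursive: id
Introduce P': P -> idP', P' -> &aP' | ;FP' | ε


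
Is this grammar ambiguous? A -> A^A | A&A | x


'x^x&x' has two parse trees (no precedence encoded between ^ and &)
Ambiguous


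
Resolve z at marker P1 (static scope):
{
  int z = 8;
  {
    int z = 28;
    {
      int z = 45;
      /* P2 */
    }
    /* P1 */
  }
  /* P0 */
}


z declared in the same block as P1
z = 28


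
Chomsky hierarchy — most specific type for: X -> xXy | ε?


Single nonterminal LHS, but x^n y^n is not regular
Classification: Type 2 (Context-Free)


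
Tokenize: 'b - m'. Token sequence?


Scan left to right, longest-match per lexeme
Tokens: ID(b), OP(-), ID(m)


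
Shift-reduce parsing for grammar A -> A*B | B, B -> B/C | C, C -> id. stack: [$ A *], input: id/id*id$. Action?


no handle ('A*' is not any RHS); shift 'id'
Action: shift


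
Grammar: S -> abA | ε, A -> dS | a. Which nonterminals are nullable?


A nonterminal is nullable iff some alternative derives ε (directly, or every symbol in it is nullable)
Nullable: {S}


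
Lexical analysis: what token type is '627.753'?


Pattern: digits with a decimal point
Type: FLOAT_LITERAL


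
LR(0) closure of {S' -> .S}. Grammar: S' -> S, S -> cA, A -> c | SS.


Start: S' -> .S
For each item with dot before a nonterminal B, add B -> .γ for every B-production
Closure: [S' -> .S, S -> .cA]


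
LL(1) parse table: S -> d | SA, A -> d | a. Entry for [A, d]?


For [A, d]: 'd' ∈ FIRST(d)
Entry: A -> d


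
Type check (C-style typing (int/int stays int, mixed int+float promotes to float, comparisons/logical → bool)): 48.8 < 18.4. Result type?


Operand types: float < float
Rule: comparison yields bool
Result type: bool


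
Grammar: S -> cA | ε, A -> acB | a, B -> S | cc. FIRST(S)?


Per alternative of S: FIRST(cA) = {c}; FIRST(ε) = {ε}
FIRST(S) = {c, ε}


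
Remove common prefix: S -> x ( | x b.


Common prefix: 'x'
Factored: S -> x S', S' -> ( | b


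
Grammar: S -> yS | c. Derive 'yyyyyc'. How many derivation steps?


Derivation: S => yS => yyS => yyyS => yyyyS => yyyyyS => yyyyyc
Steps: 6


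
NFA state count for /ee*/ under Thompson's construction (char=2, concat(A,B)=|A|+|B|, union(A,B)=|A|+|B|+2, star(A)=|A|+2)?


Syntax tree has 2 char leaf(s), 0 union(s), 1 star(s)
chars contribute 2×2 = 4; each union adds +2; each star adds +2
Total: 4 + 0 + 2 = 6 states


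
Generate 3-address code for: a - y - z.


Break into single-operator statements:
t1 = a - y
t2 = t1 - z


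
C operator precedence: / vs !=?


'/' is multiplicative (level 10); '!=' is equality (level 6)
Higher level binds tighter
'/' has higher precedence than '!='


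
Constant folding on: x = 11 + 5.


11 + 5 = 16 at compile time
Optimized: x = 16


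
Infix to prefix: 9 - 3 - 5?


left-to-right (same/higher precedence on left): tree is (- (- 9 3) 5)
Prefix: - - 9 3 5


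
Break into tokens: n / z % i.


Scan left to right, longest-match per lexeme
Tokens: ID(n), OP(/), ID(z), OP(%), ID(i)


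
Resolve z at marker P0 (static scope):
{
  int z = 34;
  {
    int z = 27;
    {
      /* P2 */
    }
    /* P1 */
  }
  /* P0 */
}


z declared in the same block as P0
z = 34


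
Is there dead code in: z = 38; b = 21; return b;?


z is assigned but never read
Dead: 'z = 38'


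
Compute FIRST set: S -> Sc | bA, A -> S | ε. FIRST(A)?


Per alternative of A: FIRST(S) = {b}; FIRST(ε) = {ε}
FIRST(A) = {b, ε}


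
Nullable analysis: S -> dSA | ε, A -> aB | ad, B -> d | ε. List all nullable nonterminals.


A nonterminal is nullable iff some alternative derives ε (directly, or every symbol in it is nullable)
Nullable: {B, S}


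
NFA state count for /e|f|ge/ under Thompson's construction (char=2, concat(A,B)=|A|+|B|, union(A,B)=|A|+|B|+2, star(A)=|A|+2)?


Syntax tree has 4 char leaf(s), 2 union(s), 0 star(s)
chars contribute 4×2 = 8; each union adds +2; each star adds +2
Total: 8 + 4 + 0 = 12 states


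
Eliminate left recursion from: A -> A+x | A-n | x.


Left-recursive alternatives: A+x, A-n; non-recursive: x
Introduce A': A -> xA', A' -> +xA' | -nA' | ε


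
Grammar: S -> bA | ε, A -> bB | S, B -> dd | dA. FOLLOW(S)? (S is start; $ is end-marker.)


$ ∈ FOLLOW(S). For each A -> αBβ: add FIRST(β)\{ε} to FOLLOW(B); if β nullable, add FOLLOW(A).
FOLLOW(S) = {$}


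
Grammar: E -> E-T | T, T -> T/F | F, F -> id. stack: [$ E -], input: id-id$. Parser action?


no handle ('E-' is not any RHS); shift 'id'
Action: shift


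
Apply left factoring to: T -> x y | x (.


Common prefix: 'x'
Factored: T -> x T', T' -> y | (


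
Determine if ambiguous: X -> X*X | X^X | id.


'id*id^id' has two parse trees (no precedence encoded between * and ^)
Ambiguous


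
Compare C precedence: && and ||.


'&&' is logical AND (level 2); '||' is logical OR (level 1)
Higher level binds tighter
'&&' has higher precedence than '||'


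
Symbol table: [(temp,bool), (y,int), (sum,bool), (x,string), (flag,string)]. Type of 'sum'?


Lookup 'sum' → type bool


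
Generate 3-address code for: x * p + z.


Break into single-operator statements:
t1 = x * p
t2 = t1 + z


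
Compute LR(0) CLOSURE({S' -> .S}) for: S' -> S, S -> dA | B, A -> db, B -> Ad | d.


Start: S' -> .S
For each item with dot before a nonterminal B, add B -> .γ for every B-production
Closure: [S' -> .S, S -> .dA, S -> .B, B -> .Ad, B -> .d, A -> .db]


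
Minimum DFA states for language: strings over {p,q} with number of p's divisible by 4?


Track (count of p) mod 4: states 0..3, accept at 0
Minimal DFA: 4 states


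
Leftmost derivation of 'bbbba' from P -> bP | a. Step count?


Derivation: P => bP => bbP => bbbP => bbbbP => bbbba
Steps: 5


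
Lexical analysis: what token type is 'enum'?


Pattern: reserved word
Type: KEYWORD


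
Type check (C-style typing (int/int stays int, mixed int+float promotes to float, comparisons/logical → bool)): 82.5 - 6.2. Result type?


Operand types: float - float
Rule: mixed int/float promotes to float; int/int stays int
Result type: float


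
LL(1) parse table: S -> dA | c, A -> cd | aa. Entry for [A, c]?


For [A, c]: 'c' ∈ FIRST(cd)
Entry: A -> cd


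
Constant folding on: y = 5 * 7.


5 * 7 = 35 at compile time
Optimized: y = 35


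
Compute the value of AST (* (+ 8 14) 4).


Evaluate inner: (+ 8 14) = 22
Evaluate root: (* 22 4) = 88
Result: 88


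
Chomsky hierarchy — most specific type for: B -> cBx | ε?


Single nonterminal LHS, but c^n x^n is not regular
Classification: Type 2 (Context-Free)


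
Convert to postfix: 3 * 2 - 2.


Left to right (same or higher precedence on left)
Postfix: 3 2 * 2 -


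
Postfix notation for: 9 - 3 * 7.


* has higher precedence, evaluate 3*7 first
Postfix: 9 3 7 * -


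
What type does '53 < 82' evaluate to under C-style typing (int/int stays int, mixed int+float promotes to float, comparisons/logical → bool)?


Operand types: int < int
Rule: comparison yields bool
Result type: bool


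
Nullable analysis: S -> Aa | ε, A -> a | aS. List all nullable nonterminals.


A nonterminal is nullable iff some alternative derives ε (directly, or every symbol in it is nullable)
Nullable: {S}


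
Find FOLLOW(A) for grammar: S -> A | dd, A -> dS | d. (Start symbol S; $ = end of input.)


$ ∈ FOLLOW(S). For each A -> αBβ: add FIRST(β)\{ε} to FOLLOW(B); if β nullable, add FOLLOW(A).
FOLLOW(A) = {$}


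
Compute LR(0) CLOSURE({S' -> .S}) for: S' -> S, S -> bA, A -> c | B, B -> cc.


Start: S' -> .S
For each item with dot before a nonterminal B, add B -> .γ for every B-production
Closure: [S' -> .S, S -> .bA]


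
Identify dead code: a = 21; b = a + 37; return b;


a is read by b's definition; b is returned
No dead code


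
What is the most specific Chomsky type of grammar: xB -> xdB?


LHS has context (more than one symbol) and |LHS| ≤ |RHS|
Classification: Type 1 (Context-Sensitive)


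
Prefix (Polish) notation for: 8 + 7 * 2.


'*' binds tighter: tree is (+ 8 (* 7 2))
Prefix: + 8 * 7 2


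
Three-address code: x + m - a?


Break into single-operator statements:
t1 = x + m
t2 = t1 - a


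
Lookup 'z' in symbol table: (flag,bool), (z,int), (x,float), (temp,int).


Lookup 'z' → type int


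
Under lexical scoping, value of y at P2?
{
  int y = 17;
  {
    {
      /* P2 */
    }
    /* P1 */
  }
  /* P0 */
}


P2's block does not declare y; resolves to the enclosing declaration at depth 0
y = 17


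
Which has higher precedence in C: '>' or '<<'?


'<<' is shift (level 8); '>' is relational (level 7)
Higher level binds tighter
'<<' has higher precedence than '>'


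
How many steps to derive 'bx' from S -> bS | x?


Derivation: S => bS => bx
Steps: 2


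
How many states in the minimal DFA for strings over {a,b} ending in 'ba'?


Track the longest suffix of input matching a prefix of 'ba': 3 classes (prefixes of length 0..2)
Minimal DFA: 3 states


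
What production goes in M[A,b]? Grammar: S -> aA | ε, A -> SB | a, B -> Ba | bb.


For [A, b]: 'b' ∈ FIRST(SB)
Entry: A -> SB


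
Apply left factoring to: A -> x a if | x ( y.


Common prefix: 'x'
Factored: A -> x A', A' -> a if | ( y


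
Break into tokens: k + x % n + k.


Scan left to right, longest-match per lexeme
Tokens: ID(k), OP(+), ID(x), OP(%), ID(n), OP(+), ID(k)


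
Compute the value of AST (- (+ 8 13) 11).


Evaluate inner: (+ 8 13) = 21
Evaluate root: (- 21 11) = 10
Result: 10


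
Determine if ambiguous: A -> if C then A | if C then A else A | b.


dangling else: 'if C then if C then b else b' parses two ways
Ambiguous


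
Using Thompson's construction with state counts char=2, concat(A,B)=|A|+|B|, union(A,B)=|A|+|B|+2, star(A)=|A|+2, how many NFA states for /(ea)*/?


Syntax tree has 2 char leaf(s), 0 union(s), 1 star(s)
chars contribute 2×2 = 4; each union adds +2; each star adds +2
Total: 4 + 0 + 2 = 6 states


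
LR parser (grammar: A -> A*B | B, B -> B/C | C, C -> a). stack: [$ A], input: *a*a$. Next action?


shift '*' to continue A -> A*B
Action: shift


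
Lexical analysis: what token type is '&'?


Pattern: operator symbol
Type: OPERATOR


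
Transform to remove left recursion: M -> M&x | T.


Left-recursive alternatives: M&x; non-recursive: T
Introduce M': M -> TM', M' -> &xM' | ε


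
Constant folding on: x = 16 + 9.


16 + 9 = 25 at compile time
Optimized: x = 25


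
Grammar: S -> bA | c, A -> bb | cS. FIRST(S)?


Per alternative of S: FIRST(bA) = {b}; FIRST(c) = {c}
FIRST(S) = {b, c}


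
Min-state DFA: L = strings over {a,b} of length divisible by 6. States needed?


Track length mod 6: states 0..5, accept at 0
Minimal DFA: 6 states


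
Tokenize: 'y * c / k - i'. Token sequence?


Scan left to right, longest-match per lexeme
Tokens: ID(y), OP(*), ID(c), OP(/), ID(k), OP(-), ID(i)


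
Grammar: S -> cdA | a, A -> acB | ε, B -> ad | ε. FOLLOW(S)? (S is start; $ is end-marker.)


$ ∈ FOLLOW(S). For each A -> αBβ: add FIRST(β)\{ε} to FOLLOW(B); if β nullable, add FOLLOW(A).
FOLLOW(S) = {$}


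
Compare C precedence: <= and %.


'%' is multiplicative (level 10); '<=' is relational (level 7)
Higher level binds tighter
'%' has higher precedence than '<='


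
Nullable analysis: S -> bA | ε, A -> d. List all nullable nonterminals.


A nonterminal is nullable iff some alternative derives ε (directly, or every symbol in it is nullable)
Nullable: {S}


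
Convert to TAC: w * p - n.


Break into single-operator statements:
t1 = w * p
t2 = t1 - n


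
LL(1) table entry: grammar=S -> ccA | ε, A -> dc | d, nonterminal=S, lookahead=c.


For [S, c]: 'c' ∈ FIRST(ccA)
Entry: S -> ccA


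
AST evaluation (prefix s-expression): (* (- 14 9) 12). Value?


Evaluate inner: (- 14 9) = 5
Evaluate root: (* 5 12) = 60
Result: 60


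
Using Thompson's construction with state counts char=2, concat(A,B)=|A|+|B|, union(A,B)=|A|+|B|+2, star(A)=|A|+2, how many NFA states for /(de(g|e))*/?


Syntax tree has 4 char leaf(s), 1 union(s), 1 star(s)
chars contribute 4×2 = 8; each union adds +2; each star adds +2
Total: 8 + 2 + 2 = 12 states


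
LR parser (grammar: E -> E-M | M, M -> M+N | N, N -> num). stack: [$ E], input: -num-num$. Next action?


shift '-' to continue E -> E-M
Action: shift


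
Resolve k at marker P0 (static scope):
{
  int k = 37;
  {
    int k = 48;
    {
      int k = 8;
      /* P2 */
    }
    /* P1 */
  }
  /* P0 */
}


k declared in the same block as P0
k = 37


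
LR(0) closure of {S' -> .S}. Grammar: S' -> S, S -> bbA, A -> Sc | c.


Start: S' -> .S
For each item with dot before a nonterminal B, add B -> .γ for every B-production
Closure: [S' -> .S, S -> .bbA]


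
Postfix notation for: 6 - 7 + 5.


Left to right (same or higher precedence on left)
Postfix: 6 7 - 5 +


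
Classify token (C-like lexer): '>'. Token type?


Pattern: operator symbol
Type: OPERATOR


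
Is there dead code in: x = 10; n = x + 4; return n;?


x is read by n's definition; n is returned
No dead code


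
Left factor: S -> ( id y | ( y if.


Common prefix: '('
Factored: S -> ( S', S' -> id y | y if


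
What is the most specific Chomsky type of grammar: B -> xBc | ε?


Single nonterminal LHS, but x^n c^n is not regular
Classification: Type 2 (Context-Free)


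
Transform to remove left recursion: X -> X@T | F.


Left-recursive alternatives: X@T; non-recursive: F
Introduce X': X -> FX', X' -> @TX' | ε


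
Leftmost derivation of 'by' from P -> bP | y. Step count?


Derivation: P => bP => by
Steps: 2


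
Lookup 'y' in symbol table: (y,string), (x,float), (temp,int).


Lookup 'y' → type string


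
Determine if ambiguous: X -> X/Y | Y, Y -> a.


precedence layered via separate nonterminal Y: deterministic
Unambiguous


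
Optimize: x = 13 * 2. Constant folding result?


13 * 2 = 26 at compile time
Optimized: x = 26


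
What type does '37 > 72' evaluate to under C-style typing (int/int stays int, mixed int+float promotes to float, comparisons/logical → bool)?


Operand types: int > int
Rule: comparison yields bool
Result type: bool


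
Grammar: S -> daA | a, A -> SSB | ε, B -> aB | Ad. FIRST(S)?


Per alternative of S: FIRST(daA) = {d}; FIRST(a) = {a}
FIRST(S) = {a, d}


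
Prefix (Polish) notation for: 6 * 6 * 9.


left-to-right (same/higher precedence on left): tree is (* (* 6 6) 9)
Prefix: * * 6 6 9


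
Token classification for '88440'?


Pattern: digits only
Type: INTEGER_LITERAL


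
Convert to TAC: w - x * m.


Break into single-operator statements:
t1 = x * m
t2 = w - t1


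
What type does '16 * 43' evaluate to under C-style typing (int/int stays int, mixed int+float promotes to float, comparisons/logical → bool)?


Operand types: int * int
Rule: mixed int/float promotes to float; int/int stays int
Result type: int


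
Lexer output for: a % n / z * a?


Scan left to right, longest-match per lexeme
Tokens: ID(a), OP(%), ID(n), OP(/), ID(z), OP(*), ID(a)


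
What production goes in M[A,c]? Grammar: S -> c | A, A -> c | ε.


For [A, c]: 'c' ∈ FIRST(c)
Entry: A -> c


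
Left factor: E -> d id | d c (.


Common prefix: 'd'
Factored: E -> d E', E' -> id | c (


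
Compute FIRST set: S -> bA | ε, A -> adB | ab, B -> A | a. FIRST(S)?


Per alternative of S: FIRST(bA) = {b}; FIRST(ε) = {ε}
FIRST(S) = {b, ε}


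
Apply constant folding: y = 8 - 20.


8 - 20 = -12 at compile time
Optimized: y = -12


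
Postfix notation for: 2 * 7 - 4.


Left to right (same or higher precedence on left)
Postfix: 2 7 * 4 -


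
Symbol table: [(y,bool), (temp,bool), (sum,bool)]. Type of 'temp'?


Lookup 'temp' → type bool


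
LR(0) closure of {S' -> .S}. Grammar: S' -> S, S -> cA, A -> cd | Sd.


Start: S' -> .S
For each item with dot before a nonterminal B, add B -> .γ for every B-production
Closure: [S' -> .S, S -> .cA]


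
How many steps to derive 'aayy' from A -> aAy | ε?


Derivation: A => aAy => aaAyy => aayy
Steps: 3


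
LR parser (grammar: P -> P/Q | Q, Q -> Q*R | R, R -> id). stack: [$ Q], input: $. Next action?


lookahead ∉ {*} so Q won't extend; reduce P -> Q
Action: reduce (P -> Q)


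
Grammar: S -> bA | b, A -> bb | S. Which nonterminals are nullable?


A nonterminal is nullable iff some alternative derives ε (directly, or every symbol in it is nullable)
Nullable: {}


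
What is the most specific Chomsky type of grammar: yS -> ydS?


LHS has context (more than one symbol) and |LHS| ≤ |RHS|
Classification: Type 1 (Context-Sensitive)


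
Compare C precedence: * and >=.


'*' is multiplicative (level 10); '>=' is relational (level 7)
Higher level binds tighter
'*' has higher precedence than '>='


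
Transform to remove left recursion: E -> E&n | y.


Left-recursive alternatives: E&n; non-recursive: y
Introduce E': E -> yE', E' -> &nE' | ε


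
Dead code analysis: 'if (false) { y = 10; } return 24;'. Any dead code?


condition is constant false, so the whole block is unreachable
Dead: 'if (false) { y = 10; }'


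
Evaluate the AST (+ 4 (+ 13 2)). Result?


Evaluate inner: (+ 13 2) = 15
Evaluate root: (+ 4 15) = 19
Result: 19


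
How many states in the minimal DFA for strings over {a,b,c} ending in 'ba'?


Track the longest suffix of input matching a prefix of 'ba': 3 classes (prefixes of length 0..2)
Minimal DFA: 3 states


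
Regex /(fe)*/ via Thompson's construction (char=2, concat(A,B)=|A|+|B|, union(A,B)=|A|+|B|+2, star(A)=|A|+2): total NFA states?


Syntax tree has 2 char leaf(s), 0 union(s), 1 star(s)
chars contribute 2×2 = 4; each union adds +2; each star adds +2
Total: 4 + 0 + 2 = 6 states


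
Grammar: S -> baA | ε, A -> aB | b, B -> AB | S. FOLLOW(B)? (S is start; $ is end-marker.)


$ ∈ FOLLOW(S). For each A -> αBβ: add FIRST(β)\{ε} to FOLLOW(B); if β nullable, add FOLLOW(A).
FOLLOW(B) = {$, a, b}


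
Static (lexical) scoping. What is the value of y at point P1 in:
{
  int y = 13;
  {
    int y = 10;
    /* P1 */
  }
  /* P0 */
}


y declared in the same block as P1
y = 10


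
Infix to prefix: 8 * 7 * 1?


left-to-right (same/higher precedence on left): tree is (* (* 8 7) 1)
Prefix: * * 8 7 1


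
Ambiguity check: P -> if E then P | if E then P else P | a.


dangling else: 'if E then if E then a else a' parses two ways
Ambiguous


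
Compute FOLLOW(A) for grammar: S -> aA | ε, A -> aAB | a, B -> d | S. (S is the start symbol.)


$ ∈ FOLLOW(S). For each A -> αBβ: add FIRST(β)\{ε} to FOLLOW(B); if β nullable, add FOLLOW(A).
FOLLOW(A) = {$, a, d}


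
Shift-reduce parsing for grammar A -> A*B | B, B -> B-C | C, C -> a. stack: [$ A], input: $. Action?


start symbol A on stack, input exhausted
Action: accept


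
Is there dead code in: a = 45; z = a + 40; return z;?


a is read by z's definition; z is returned
No dead code


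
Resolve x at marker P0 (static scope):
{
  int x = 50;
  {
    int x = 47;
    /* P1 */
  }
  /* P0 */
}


x declared in the same block as P0
x = 50


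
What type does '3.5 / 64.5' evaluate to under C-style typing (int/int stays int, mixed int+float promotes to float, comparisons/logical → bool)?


Operand types: float / float
Rule: mixed int/float promotes to float; int/int stays int
Result type: float


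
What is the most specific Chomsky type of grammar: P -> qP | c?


Right-linear: every RHS is a terminal or a terminal followed by one nonterminal
Classification: Type 3 (Regular)


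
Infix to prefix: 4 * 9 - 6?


left-to-right (same/higher precedence on left): tree is (- (* 4 9) 6)
Prefix: - * 4 9 6


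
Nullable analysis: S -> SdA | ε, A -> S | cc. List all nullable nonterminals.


A nonterminal is nullable iff some alternative derives ε (directly, or every symbol in it is nullable)
Nullable: {A, S}


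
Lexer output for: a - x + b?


Scan left to right, longest-match per lexeme
Tokens: ID(a), OP(-), ID(x), OP(+), ID(b)


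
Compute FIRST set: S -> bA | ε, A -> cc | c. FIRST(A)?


Per alternative of A: FIRST(cc) = {c}; FIRST(c) = {c}
FIRST(A) = {c}


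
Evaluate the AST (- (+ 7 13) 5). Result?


Evaluate inner: (+ 7 13) = 20
Evaluate root: (- 20 5) = 15
Result: 15


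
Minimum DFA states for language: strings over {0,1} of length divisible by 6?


Track length mod 6: states 0..5, accept at 0
Minimal DFA: 6 states


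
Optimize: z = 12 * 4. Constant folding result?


12 * 4 = 48 at compile time
Optimized: z = 48


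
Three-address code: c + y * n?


Break into single-operator statements:
t1 = y * n
t2 = c + t1


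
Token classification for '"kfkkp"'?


Pattern: double-quoted sequence
Type: STRING_LITERAL


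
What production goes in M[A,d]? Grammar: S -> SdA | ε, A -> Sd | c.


For [A, d]: 'd' ∈ FIRST(Sd)
Entry: A -> Sd


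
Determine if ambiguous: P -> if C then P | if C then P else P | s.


dangling else: 'if C then if C then s else s' parses two ways
Ambiguous


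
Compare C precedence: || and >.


'>' is relational (level 7); '||' is logical OR (level 1)
Higher level binds tighter
'>' has higher precedence than '||'


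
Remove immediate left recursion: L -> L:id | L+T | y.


Left-recursive alternatives: L:id, L+T; non-recursive: y
Introduce L': L -> yL', L' -> :idL' | +TL' | ε


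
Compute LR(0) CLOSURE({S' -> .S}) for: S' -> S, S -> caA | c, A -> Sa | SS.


Start: S' -> .S
For each item with dot before a nonterminal B, add B -> .γ for every B-production
Closure: [S' -> .S, S -> .caA, S -> .c]


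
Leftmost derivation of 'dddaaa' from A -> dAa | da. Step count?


Derivation: A => dAa => ddAaa => dddaaa
Steps: 3


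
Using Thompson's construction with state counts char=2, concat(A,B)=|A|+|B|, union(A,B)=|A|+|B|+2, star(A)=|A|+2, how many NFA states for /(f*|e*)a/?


Syntax tree has 3 char leaf(s), 1 union(s), 2 star(s)
chars contribute 3×2 = 6; each union adds +2; each star adds +2
Total: 6 + 2 + 4 = 12 states


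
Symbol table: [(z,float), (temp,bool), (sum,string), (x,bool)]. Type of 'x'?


Lookup 'x' → type bool


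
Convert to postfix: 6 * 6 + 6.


Left to right (same or higher precedence on left)
Postfix: 6 6 * 6 +


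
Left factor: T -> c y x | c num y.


Common prefix: 'c'
Factored: T -> c T', T' -> y x | num y


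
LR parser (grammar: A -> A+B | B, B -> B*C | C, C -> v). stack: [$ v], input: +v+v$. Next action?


'v' on top is the handle for C -> v
Action: reduce (C -> v)


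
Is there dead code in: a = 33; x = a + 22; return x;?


a is read by x's definition; x is returned
No dead code


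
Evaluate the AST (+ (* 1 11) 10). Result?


Evaluate inner: (* 1 11) = 11
Evaluate root: (+ 11 10) = 21
Result: 21


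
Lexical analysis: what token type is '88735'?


Pattern: digits only
Type: INTEGER_LITERAL


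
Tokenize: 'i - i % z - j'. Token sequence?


Scan left to right, longest-match per lexeme
Tokens: ID(i), OP(-), ID(i), OP(%), ID(z), OP(-), ID(j)


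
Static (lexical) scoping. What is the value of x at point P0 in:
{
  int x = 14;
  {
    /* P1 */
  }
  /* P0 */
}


x declared in the same block as P0
x = 14


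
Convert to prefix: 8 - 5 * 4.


'*' binds tighter: tree is (- 8 (* 5 4))
Prefix: - 8 * 5 4


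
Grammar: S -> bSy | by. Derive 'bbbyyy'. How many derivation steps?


Derivation: S => bSy => bbSyy => bbbyyy
Steps: 3


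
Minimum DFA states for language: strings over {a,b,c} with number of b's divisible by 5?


Track (count of b) mod 5: states 0..4, accept at 0
Minimal DFA: 5 states


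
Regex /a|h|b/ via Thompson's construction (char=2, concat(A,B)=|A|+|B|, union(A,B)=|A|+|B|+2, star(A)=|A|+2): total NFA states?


Syntax tree has 3 char leaf(s), 2 union(s), 0 star(s)
chars contribute 3×2 = 6; each union adds +2; each star adds +2
Total: 6 + 4 + 0 = 10 states


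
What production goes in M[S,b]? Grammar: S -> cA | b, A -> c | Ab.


For [S, b]: 'b' ∈ FIRST(b)
Entry: S -> b


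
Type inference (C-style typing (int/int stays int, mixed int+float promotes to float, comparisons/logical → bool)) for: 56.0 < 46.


Operand types: float < int
Rule: comparison yields bool
Result type: bool


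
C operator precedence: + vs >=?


'+' is additive (level 9); '>=' is relational (level 7)
Higher level binds tighter
'+' has higher precedence than '>='


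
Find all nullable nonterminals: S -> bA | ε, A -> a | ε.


A nonterminal is nullable iff some alternative derives ε (directly, or every symbol in it is nullable)
Nullable: {A, S}


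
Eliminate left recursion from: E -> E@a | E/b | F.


Left-recursive alternatives: E@a, E/b; non-recursive: F
Introduce E': E -> FE', E' -> @aE' | /bE' | ε


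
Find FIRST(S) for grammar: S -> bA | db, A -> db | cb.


Per alternative of S: FIRST(bA) = {b}; FIRST(db) = {d}
FIRST(S) = {b, d}


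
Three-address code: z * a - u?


Break into single-operator statements:
t1 = z * a
t2 = t1 - u


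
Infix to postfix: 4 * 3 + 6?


Left to right (same or higher precedence on left)
Postfix: 4 3 * 6 +


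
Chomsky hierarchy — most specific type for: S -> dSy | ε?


Single nonterminal LHS, but d^n y^n is not regular
Classification: Type 2 (Context-Free)


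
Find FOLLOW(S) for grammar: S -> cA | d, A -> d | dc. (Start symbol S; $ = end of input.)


$ ∈ FOLLOW(S). For each A -> αBβ: add FIRST(β)\{ε} to FOLLOW(B); if β nullable, add FOLLOW(A).
FOLLOW(S) = {$}


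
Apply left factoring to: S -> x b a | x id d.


Common prefix: 'x'
Factored: S -> x S', S' -> b a | id d


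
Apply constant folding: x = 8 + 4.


8 + 4 = 12 at compile time
Optimized: x = 12


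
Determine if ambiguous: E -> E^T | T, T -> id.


precedence layered via separate nonterminal T: deterministic
Unambiguous


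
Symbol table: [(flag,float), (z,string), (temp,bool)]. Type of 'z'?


Lookup 'z' → type string


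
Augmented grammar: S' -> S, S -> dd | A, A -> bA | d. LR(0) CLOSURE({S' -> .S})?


Start: S' -> .S
For each item with dot before a nonterminal B, add B -> .γ for every B-production
Closure: [S' -> .S, S -> .dd, S -> .A, A -> .bA, A -> .d]


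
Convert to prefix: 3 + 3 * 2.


'*' binds tighter: tree is (+ 3 (* 3 2))
Prefix: + 3 * 3 2


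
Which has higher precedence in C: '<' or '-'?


'-' is additive (level 9); '<' is relational (level 7)
Higher level binds tighter
'-' has higher precedence than '<'


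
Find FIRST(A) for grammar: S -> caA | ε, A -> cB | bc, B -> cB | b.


Per alternative of A: FIRST(cB) = {c}; FIRST(bc) = {b}
FIRST(A) = {b, c}


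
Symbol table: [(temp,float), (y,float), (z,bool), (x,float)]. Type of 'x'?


Lookup 'x' → type float


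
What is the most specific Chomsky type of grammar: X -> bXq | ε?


Single nonterminal LHS, but b^n q^n is not regular
Classification: Type 2 (Context-Free)


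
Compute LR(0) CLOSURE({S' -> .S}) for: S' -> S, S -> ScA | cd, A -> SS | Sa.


Start: S' -> .S
For each item with dot before a nonterminal B, add B -> .γ for every B-production
Closure: [S' -> .S, S -> .ScA, S -> .cd]


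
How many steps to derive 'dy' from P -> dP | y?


Derivation: P => dP => dy
Steps: 2


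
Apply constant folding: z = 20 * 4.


20 * 4 = 80 at compile time
Optimized: z = 80


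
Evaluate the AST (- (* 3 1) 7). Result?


Evaluate inner: (* 3 1) = 3
Evaluate root: (- 3 7) = -4
Result: -4


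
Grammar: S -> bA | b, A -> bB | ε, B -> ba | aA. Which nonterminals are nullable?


A nonterminal is nullable iff some alternative derives ε (directly, or every symbol in it is nullable)
Nullable: {A}


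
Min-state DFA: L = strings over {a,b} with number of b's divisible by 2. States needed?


Track (count of b) mod 2: states 0..1, accept at 0
Minimal DFA: 2 states


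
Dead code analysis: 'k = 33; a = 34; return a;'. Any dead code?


k is assigned but never read
Dead: 'k = 33'


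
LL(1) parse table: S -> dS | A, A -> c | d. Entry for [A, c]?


For [A, c]: 'c' ∈ FIRST(c)
Entry: A -> c


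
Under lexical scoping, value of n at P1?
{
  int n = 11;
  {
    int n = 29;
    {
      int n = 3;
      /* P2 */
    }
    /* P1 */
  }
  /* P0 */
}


n declared in the same block as P1
n = 29
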